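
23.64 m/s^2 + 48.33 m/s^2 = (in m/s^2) 71.97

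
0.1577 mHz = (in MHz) 1.577e-10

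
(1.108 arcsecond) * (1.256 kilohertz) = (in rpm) 0.06443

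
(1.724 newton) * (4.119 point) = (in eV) 1.564e+16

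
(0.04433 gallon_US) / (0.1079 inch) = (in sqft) 0.6591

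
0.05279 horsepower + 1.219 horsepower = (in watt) 948.4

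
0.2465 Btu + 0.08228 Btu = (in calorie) 82.91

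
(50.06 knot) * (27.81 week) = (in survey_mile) 2.691e+05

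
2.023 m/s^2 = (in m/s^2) 2.023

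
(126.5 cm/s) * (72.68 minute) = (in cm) 5.516e+05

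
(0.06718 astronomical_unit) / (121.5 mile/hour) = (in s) 1.85e+08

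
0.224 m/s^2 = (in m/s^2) 0.224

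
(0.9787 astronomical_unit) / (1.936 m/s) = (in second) 7.563e+10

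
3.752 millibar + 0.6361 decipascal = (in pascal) 375.3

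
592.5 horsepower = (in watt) 4.418e+05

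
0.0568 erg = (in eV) 3.545e+10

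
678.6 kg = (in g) 6.786e+05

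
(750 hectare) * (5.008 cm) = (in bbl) 2.362e+06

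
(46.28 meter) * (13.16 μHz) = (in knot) 0.001184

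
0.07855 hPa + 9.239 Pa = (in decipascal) 170.9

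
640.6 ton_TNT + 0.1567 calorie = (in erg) 2.68e+19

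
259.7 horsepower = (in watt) 1.937e+05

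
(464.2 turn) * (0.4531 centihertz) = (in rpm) 126.2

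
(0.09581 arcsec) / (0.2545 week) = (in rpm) 2.882e-11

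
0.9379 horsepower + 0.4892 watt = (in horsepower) 0.9386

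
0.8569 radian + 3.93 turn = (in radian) 25.55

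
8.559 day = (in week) 1.223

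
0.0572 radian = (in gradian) 3.641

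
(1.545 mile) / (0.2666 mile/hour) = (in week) 0.0345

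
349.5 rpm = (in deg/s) 2097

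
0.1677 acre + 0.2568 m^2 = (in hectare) 0.06789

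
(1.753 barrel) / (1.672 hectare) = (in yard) 1.823e-05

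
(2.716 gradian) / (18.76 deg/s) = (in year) 4.132e-09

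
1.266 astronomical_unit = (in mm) 1.894e+14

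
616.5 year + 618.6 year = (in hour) 1.082e+07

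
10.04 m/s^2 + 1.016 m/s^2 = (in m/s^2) 11.06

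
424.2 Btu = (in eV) 2.793e+24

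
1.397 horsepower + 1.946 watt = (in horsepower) 1.4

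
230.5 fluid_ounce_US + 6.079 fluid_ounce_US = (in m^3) 0.006996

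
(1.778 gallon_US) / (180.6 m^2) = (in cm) 0.003727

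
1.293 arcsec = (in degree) 0.0003592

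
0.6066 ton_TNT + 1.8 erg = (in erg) 2.538e+16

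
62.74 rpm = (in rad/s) 6.57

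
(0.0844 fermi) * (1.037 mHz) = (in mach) 2.57e-22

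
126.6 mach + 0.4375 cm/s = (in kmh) 1.552e+05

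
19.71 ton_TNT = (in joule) 8.247e+10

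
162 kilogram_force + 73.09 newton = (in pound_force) 373.6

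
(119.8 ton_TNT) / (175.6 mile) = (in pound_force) 3.987e+05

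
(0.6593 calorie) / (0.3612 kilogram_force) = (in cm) 77.88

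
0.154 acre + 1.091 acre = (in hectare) 0.5038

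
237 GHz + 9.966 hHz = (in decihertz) 2.37e+12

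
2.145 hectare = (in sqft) 2.309e+05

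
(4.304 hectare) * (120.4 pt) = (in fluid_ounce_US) 6.182e+07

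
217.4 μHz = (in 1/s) 0.0002174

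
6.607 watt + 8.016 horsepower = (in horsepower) 8.025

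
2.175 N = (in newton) 2.175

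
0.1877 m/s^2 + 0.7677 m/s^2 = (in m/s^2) 0.9554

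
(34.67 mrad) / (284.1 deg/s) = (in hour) 1.942e-06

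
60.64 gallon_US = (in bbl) 1.444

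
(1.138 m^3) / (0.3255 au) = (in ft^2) 2.516e-10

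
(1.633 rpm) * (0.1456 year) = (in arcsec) 1.62e+11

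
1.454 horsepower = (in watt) 1084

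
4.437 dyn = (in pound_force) 9.975e-06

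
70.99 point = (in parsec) 8.116e-19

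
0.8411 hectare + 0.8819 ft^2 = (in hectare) 0.8411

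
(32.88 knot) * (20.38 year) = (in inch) 4.28e+11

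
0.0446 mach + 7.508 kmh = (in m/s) 17.27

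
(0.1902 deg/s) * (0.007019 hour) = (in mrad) 83.88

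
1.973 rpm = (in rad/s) 0.2066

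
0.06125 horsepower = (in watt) 45.67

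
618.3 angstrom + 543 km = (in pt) 1.539e+09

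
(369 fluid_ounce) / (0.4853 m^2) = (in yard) 0.02459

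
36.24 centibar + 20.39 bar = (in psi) 301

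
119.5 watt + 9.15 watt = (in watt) 128.7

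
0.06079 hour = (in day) 0.002533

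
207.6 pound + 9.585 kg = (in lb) 228.7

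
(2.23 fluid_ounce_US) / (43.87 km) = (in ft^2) 1.618e-08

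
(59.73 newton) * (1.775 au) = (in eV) 9.899e+31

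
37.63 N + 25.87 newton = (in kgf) 6.475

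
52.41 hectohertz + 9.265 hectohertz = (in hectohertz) 61.67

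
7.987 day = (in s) 6.901e+05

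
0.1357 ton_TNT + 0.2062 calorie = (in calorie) 1.357e+08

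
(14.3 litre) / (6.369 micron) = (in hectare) 0.2245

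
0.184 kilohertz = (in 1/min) 1.104e+04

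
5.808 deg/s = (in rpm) 0.968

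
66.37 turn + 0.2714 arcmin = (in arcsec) 8.602e+07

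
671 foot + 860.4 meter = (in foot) 3494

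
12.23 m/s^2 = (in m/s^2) 12.23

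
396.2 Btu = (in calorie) 9.991e+04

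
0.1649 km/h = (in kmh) 0.1649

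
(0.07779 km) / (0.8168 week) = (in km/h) 0.0005669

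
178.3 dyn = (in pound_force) 0.0004008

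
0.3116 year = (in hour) 2730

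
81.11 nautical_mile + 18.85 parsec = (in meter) 5.817e+17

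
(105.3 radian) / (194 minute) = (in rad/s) 0.009046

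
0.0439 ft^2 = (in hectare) 4.078e-07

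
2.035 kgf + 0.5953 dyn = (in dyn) 1.996e+06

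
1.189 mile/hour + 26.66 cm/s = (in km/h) 2.873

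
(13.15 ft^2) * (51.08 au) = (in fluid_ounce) 3.157e+17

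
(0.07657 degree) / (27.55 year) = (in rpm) 1.469e-11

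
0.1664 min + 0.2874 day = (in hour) 6.9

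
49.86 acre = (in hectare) 20.18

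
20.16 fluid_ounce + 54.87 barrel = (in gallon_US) 2305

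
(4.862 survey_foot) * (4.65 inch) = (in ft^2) 1.884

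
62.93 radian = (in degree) 3606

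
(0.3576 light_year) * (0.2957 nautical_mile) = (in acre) 4.578e+14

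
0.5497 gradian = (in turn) 0.001374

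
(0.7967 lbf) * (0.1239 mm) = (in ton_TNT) 1.049e-13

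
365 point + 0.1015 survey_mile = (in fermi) 1.635e+17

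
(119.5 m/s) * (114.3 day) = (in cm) 1.18e+11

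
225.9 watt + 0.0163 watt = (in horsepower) 0.303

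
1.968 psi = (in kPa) 13.57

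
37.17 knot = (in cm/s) 1912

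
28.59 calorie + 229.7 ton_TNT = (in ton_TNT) 229.7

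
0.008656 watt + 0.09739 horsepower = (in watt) 72.63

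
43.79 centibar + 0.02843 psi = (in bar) 0.4399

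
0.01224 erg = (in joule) 1.224e-09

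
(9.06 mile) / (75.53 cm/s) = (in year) 0.0006121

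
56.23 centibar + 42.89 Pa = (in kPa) 56.27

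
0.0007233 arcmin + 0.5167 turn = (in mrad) 3247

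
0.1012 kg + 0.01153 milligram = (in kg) 0.1012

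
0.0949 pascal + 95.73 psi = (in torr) 4951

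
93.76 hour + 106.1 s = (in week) 0.5583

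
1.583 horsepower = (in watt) 1180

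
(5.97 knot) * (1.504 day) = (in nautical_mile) 215.5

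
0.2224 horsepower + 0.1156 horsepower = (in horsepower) 0.338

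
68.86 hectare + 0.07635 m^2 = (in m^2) 6.886e+05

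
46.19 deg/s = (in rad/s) 0.8062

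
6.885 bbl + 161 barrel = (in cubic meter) 26.69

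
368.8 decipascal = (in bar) 0.0003688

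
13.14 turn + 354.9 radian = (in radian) 437.5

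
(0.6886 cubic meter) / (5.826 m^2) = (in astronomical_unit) 7.901e-13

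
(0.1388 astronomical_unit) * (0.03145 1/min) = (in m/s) 1.088e+07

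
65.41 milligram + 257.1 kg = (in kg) 257.1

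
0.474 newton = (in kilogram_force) 0.04833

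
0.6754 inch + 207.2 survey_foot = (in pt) 1.791e+05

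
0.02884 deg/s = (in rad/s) 0.0005034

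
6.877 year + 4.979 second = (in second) 2.169e+08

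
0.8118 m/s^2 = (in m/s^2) 0.8118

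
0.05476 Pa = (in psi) 7.942e-06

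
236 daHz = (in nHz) 2.36e+12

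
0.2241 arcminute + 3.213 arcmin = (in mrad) 0.9998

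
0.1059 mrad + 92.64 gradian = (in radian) 1.455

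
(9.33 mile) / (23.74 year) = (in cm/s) 0.002006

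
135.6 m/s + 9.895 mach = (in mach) 10.29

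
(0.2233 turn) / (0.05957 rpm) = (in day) 0.002603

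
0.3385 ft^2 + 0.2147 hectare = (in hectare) 0.2147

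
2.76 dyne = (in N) 2.76e-05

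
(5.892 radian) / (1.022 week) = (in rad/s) 9.532e-06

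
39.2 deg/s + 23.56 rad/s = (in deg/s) 1389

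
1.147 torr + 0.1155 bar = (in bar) 0.117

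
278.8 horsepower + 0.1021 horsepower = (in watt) 2.08e+05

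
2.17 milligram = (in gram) 0.00217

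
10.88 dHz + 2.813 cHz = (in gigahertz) 1.116e-09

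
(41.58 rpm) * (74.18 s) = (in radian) 323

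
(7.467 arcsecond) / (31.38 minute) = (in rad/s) 1.923e-08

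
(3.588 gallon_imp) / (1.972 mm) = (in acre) 0.002044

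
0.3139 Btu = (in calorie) 79.15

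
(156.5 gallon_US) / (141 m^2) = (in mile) 2.611e-06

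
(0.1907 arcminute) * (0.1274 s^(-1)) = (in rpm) 6.749e-05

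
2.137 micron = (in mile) 1.328e-09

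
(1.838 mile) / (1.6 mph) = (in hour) 1.149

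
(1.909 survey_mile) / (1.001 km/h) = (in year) 0.0003504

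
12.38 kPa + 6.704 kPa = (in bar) 0.1908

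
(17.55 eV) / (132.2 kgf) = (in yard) 2.372e-21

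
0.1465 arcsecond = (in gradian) 4.522e-05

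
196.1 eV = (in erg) 3.142e-10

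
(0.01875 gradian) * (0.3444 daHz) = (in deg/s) 0.05812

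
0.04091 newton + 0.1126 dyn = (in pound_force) 0.009197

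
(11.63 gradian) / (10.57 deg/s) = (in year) 3.14e-08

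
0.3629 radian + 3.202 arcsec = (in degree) 20.79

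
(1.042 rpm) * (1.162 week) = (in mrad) 7.669e+07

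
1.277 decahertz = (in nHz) 1.277e+10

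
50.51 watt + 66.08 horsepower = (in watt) 4.933e+04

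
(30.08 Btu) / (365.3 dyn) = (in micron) 8.688e+12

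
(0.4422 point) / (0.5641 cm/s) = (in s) 0.02765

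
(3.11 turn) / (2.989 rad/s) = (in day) 7.567e-05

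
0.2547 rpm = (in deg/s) 1.528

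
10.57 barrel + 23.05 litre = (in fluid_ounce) 5.76e+04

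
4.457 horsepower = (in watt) 3324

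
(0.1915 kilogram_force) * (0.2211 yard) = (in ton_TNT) 9.075e-11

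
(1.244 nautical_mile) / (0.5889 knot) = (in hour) 2.112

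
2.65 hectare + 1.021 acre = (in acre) 7.569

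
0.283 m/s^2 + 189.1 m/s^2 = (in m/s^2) 189.4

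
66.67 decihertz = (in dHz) 66.67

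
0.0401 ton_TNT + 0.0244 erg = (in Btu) 1.59e+05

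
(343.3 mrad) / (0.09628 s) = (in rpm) 34.05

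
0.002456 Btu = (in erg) 2.591e+07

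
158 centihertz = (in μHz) 1.58e+06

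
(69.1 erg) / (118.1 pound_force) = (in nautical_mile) 7.102e-12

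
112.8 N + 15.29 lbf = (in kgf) 18.44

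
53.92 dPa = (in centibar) 0.005392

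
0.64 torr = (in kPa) 0.08533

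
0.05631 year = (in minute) 2.96e+04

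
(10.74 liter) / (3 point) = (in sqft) 109.2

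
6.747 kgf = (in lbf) 14.87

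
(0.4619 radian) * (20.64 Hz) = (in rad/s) 9.534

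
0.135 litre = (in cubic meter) 0.000135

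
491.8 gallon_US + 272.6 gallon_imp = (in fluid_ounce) 1.049e+05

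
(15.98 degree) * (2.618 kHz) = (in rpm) 6973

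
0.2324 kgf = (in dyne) 2.279e+05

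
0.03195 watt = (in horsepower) 4.285e-05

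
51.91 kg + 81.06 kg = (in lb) 293.1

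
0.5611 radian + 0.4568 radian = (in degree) 58.32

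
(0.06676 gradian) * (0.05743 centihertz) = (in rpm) 5.751e-06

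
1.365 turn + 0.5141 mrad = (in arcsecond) 1.769e+06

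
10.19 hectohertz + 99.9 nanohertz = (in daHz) 101.9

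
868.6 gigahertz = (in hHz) 8.686e+09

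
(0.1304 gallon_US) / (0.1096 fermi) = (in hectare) 4.504e+08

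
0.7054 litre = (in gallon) 0.1863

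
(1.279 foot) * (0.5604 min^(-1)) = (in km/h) 0.01311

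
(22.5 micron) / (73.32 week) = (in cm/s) 5.074e-11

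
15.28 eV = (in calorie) 5.851e-19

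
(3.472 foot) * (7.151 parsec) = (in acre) 5.77e+13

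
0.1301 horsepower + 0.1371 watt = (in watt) 97.15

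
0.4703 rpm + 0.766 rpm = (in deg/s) 7.418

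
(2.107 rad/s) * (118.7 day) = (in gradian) 1.376e+09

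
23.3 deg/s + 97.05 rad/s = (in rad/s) 97.46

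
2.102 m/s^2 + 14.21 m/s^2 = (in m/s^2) 16.31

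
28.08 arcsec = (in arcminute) 0.468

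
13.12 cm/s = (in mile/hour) 0.2935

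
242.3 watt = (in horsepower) 0.3249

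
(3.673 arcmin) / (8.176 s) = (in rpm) 0.001248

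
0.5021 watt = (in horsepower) 0.0006733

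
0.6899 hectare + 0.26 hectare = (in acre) 2.347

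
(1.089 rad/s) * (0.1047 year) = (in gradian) 2.289e+08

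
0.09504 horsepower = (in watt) 70.87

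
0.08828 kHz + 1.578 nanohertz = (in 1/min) 5297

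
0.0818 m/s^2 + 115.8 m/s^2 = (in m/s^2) 115.9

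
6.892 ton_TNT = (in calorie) 6.892e+09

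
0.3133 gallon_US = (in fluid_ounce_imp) 41.74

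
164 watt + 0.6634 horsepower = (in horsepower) 0.8833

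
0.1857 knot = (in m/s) 0.09553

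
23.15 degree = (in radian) 0.404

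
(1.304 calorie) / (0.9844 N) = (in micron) 5.542e+06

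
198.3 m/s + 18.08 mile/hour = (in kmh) 743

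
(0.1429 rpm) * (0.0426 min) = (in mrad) 38.25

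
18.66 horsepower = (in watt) 1.391e+04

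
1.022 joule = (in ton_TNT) 2.443e-10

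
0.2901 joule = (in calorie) 0.06934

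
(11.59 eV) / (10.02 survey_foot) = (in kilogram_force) 6.2e-20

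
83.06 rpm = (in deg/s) 498.4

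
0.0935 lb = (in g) 42.41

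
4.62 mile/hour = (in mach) 0.006066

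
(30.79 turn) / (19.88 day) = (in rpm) 0.001076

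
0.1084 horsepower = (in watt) 80.83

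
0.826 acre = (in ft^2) 3.598e+04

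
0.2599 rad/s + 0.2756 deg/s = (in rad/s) 0.2647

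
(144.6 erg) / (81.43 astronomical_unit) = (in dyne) 1.187e-13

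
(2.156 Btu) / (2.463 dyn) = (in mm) 9.235e+10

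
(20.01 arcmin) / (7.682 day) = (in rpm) 8.374e-08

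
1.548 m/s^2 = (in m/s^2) 1.548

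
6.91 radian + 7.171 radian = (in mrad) 1.408e+04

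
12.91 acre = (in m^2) 5.224e+04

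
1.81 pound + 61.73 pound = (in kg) 28.82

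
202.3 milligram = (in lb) 0.000446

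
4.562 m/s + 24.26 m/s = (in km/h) 103.8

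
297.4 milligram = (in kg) 0.0002974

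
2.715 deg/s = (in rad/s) 0.04739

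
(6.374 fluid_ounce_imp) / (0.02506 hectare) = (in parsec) 2.342e-23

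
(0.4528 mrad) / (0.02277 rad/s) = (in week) 3.288e-08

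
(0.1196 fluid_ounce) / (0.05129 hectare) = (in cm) 6.896e-07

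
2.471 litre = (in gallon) 0.6528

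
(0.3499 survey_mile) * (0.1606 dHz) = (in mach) 0.02656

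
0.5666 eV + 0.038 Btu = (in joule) 40.09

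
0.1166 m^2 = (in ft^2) 1.255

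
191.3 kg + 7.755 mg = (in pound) 421.7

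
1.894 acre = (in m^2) 7665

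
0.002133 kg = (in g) 2.133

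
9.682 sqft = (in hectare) 8.995e-05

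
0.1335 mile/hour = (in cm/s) 5.968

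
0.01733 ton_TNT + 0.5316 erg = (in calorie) 1.733e+07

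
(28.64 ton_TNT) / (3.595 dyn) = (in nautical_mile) 1.8e+12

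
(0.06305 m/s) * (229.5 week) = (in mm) 8.751e+09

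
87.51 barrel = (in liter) 1.391e+04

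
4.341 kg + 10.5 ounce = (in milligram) 4.639e+06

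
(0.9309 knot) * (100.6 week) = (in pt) 8.259e+10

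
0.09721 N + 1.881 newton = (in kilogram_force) 0.2017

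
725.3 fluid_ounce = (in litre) 21.45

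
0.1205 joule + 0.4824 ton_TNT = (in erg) 2.018e+16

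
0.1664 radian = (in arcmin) 572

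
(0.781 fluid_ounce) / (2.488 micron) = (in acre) 0.002294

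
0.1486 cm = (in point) 4.212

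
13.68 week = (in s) 8.274e+06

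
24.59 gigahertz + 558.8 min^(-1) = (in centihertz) 2.459e+12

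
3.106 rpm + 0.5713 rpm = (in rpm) 3.677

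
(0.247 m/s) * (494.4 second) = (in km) 0.1221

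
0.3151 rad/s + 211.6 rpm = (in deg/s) 1288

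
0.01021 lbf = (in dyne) 4542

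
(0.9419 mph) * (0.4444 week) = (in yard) 1.238e+05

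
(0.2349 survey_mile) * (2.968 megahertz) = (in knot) 2.181e+09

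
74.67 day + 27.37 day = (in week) 14.58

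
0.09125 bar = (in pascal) 9125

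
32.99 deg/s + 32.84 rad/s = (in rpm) 319.1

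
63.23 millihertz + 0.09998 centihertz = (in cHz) 6.423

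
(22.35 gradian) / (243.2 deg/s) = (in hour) 2.297e-05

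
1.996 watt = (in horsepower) 0.002677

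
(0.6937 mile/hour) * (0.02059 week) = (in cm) 3.862e+05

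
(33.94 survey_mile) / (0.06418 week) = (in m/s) 1.407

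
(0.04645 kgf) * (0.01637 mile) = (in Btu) 0.01137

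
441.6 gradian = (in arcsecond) 1.431e+06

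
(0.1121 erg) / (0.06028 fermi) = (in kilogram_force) 1.896e+07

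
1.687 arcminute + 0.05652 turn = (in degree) 20.38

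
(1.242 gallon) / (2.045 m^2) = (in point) 6.517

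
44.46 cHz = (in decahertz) 0.04446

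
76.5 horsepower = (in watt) 5.705e+04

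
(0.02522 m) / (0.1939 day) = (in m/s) 1.505e-06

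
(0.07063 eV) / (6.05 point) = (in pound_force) 1.192e-18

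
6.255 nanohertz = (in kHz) 6.255e-12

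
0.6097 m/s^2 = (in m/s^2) 0.6097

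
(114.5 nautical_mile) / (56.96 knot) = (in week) 0.01197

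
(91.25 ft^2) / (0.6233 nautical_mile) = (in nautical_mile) 3.965e-06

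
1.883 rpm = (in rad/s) 0.1972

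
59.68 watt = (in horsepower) 0.08003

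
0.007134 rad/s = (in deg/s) 0.4087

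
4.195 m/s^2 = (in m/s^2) 4.195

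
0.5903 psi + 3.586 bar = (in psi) 52.6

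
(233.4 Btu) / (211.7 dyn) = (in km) 1.163e+05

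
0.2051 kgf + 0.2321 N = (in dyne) 2.243e+05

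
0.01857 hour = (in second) 66.85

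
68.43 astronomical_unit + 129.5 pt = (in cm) 1.024e+15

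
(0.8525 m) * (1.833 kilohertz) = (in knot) 3038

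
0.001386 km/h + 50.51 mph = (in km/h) 81.29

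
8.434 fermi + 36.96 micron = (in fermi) 3.696e+10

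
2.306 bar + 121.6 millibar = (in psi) 35.21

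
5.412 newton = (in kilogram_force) 0.5519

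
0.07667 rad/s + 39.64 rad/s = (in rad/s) 39.72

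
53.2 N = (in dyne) 5.32e+06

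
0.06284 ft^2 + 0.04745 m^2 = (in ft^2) 0.5736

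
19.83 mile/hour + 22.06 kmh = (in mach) 0.04403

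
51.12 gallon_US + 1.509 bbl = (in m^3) 0.4334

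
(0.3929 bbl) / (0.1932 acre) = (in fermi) 7.989e+10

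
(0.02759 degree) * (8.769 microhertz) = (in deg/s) 2.419e-07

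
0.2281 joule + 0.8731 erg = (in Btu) 0.0002162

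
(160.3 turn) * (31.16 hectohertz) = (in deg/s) 1.798e+08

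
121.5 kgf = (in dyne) 1.192e+08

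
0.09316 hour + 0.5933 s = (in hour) 0.09332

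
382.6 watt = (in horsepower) 0.5131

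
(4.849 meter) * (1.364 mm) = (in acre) 1.634e-06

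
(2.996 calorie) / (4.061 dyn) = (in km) 308.7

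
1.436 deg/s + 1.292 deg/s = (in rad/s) 0.04761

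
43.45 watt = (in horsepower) 0.05827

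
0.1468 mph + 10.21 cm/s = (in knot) 0.326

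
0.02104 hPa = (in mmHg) 0.01578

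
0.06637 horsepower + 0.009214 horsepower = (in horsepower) 0.07558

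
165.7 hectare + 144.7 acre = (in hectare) 224.3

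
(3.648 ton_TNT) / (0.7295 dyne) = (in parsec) 0.06781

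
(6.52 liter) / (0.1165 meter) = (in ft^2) 0.6024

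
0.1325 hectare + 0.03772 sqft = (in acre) 0.3274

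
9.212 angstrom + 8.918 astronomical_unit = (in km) 1.334e+09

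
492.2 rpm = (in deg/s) 2953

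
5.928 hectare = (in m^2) 5.928e+04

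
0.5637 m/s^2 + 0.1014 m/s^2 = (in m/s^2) 0.6651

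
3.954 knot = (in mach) 0.005974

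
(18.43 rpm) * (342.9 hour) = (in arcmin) 8.19e+09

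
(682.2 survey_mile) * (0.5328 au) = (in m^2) 8.751e+16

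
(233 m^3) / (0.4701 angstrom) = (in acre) 1.225e+09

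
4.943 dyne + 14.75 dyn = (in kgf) 2.008e-05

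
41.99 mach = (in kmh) 5.147e+04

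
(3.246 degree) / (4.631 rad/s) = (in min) 0.0002039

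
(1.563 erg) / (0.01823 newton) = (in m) 8.574e-06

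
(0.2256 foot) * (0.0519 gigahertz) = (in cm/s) 3.569e+08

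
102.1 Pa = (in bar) 0.001021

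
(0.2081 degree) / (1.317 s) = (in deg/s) 0.158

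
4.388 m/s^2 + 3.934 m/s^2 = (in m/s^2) 8.322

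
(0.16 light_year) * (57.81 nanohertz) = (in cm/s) 8.751e+09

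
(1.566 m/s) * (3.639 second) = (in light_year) 6.024e-16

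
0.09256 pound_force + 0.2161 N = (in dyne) 6.278e+04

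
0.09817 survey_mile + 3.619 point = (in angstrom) 1.58e+12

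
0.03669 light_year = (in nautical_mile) 1.874e+11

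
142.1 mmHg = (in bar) 0.1895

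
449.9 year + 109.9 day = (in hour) 3.944e+06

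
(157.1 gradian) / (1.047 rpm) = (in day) 0.0002605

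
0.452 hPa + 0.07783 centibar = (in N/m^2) 123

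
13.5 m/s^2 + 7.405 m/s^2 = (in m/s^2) 20.91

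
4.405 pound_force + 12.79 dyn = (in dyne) 1.959e+06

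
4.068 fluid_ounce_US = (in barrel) 0.0007567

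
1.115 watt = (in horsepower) 0.001495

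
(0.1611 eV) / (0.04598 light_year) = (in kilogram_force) 6.051e-36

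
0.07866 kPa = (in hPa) 0.7866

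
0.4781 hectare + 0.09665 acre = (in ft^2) 5.567e+04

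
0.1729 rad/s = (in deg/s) 9.906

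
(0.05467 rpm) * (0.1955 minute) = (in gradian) 4.275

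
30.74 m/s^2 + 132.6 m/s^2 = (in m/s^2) 163.3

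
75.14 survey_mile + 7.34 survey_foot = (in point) 3.428e+08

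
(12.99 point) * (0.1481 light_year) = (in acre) 1.587e+09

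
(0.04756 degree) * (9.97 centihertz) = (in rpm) 0.0007903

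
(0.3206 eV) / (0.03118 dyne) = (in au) 1.101e-24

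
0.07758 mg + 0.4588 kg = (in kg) 0.4588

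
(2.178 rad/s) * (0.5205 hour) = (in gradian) 2.598e+05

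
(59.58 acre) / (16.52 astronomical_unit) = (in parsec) 3.162e-24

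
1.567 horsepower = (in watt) 1169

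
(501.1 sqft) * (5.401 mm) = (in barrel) 1.581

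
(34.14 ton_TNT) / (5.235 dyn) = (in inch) 1.074e+17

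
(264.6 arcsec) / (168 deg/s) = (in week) 7.234e-10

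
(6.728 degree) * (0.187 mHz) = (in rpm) 0.0002097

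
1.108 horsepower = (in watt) 826.2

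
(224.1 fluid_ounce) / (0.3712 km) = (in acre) 4.412e-09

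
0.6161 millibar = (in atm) 0.000608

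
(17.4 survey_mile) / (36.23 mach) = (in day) 2.627e-05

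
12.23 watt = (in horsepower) 0.0164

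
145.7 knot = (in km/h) 269.8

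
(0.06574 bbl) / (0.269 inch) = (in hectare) 0.000153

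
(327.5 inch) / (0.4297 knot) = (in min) 0.6272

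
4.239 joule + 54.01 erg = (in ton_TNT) 1.013e-09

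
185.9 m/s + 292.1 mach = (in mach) 292.6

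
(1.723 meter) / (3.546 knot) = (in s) 0.9445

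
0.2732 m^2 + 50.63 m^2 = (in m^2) 50.9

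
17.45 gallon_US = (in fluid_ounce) 2234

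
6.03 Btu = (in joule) 6362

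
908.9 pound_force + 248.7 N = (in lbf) 964.8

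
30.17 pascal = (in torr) 0.2263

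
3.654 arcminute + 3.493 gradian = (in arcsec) 1.154e+04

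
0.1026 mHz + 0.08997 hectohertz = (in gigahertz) 8.997e-09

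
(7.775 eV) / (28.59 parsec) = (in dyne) 1.412e-31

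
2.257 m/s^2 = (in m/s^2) 2.257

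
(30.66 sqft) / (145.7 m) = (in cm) 1.955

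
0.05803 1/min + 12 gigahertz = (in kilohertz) 1.2e+07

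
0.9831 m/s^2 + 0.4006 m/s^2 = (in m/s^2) 1.384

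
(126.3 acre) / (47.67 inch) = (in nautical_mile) 227.9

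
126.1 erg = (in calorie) 3.014e-06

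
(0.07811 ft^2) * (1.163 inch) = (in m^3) 0.0002144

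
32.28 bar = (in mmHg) 2.421e+04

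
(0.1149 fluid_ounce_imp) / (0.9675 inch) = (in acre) 3.283e-08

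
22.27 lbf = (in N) 99.06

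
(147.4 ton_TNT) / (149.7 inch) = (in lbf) 3.646e+10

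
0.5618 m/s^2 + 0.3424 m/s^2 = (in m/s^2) 0.9042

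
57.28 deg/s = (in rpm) 9.547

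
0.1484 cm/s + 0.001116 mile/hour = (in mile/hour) 0.004436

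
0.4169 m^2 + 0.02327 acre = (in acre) 0.02337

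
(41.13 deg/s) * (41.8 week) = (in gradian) 1.155e+09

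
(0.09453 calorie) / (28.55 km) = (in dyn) 1.385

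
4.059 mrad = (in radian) 0.004059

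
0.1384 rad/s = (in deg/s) 7.93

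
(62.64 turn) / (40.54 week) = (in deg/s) 0.0009197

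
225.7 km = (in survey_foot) 7.405e+05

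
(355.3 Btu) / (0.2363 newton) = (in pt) 4.497e+09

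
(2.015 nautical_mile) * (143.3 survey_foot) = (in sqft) 1.754e+06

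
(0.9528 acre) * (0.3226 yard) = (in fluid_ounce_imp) 4.003e+07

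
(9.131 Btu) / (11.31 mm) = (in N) 8.518e+05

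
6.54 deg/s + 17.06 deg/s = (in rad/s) 0.4119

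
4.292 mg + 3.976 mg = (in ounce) 0.0002916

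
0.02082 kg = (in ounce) 0.7344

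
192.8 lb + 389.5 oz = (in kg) 98.49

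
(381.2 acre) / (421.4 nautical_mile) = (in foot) 6.485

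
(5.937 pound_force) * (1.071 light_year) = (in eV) 1.67e+36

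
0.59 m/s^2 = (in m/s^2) 0.59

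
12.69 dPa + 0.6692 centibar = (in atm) 0.006617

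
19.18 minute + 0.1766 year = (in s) 5.57e+06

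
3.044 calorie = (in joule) 12.74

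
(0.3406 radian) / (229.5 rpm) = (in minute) 0.0002362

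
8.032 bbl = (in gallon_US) 337.3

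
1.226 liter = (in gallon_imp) 0.2697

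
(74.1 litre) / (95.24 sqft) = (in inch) 0.3297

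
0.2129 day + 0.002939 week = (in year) 0.0006397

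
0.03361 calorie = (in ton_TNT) 3.361e-11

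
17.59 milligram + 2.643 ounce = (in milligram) 7.495e+04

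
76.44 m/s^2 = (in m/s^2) 76.44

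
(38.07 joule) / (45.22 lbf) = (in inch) 7.451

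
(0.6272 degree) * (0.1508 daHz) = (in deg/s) 0.9458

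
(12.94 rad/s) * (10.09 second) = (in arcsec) 2.693e+07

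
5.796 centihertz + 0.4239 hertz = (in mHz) 481.9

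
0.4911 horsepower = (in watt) 366.2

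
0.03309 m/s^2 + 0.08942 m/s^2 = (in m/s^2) 0.1225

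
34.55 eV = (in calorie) 1.323e-18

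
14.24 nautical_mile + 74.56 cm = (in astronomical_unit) 1.763e-07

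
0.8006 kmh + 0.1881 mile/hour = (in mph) 0.6856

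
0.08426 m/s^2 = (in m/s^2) 0.08426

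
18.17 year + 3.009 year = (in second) 6.679e+08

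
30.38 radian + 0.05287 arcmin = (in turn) 4.835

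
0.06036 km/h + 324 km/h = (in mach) 0.2644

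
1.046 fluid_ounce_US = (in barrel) 0.0001946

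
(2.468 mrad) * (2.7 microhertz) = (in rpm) 6.363e-08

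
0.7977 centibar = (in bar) 0.007977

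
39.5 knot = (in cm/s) 2032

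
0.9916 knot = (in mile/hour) 1.141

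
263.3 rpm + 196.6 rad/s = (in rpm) 2141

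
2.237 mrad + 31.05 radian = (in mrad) 3.105e+04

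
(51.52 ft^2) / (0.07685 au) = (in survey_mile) 2.587e-13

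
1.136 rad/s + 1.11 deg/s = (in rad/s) 1.155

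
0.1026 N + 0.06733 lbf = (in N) 0.4021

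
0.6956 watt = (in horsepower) 0.0009328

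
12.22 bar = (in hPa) 1.222e+04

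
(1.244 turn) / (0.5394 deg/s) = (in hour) 0.2306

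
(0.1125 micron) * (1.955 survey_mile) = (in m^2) 0.000354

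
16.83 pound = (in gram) 7634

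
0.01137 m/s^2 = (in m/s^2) 0.01137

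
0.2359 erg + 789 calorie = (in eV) 2.06e+22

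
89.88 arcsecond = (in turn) 6.935e-05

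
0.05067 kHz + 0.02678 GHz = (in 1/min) 1.607e+09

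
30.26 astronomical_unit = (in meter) 4.527e+12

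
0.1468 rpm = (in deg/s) 0.8808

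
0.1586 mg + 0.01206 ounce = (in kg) 0.0003421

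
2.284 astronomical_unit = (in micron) 3.417e+17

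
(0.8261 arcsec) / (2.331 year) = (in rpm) 5.203e-13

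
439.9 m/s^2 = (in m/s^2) 439.9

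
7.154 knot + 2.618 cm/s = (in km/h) 13.34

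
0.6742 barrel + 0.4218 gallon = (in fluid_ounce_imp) 3829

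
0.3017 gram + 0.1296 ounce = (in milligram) 3976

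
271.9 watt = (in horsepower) 0.3646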